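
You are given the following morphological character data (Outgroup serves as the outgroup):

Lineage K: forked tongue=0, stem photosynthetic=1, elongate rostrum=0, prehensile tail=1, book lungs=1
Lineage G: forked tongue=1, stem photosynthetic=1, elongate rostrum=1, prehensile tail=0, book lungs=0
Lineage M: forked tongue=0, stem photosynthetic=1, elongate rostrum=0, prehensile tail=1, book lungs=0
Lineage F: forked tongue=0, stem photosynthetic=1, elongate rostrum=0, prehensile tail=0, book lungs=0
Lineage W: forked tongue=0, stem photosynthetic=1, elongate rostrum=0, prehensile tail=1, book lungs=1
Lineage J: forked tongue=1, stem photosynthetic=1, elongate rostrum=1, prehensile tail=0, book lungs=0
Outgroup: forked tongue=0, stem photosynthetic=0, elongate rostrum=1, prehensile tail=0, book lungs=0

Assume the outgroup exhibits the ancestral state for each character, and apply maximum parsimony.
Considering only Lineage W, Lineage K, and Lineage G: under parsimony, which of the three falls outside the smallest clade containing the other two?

Character polarity is set by the outgroup: the derived state is whichever differs from the outgroup's state, so for elongate rostrum the derived state is '0', and for the remaining characters it is '1'.
forked tongue (derived state '1') is shared by Lineage G and Lineage J — a synapomorphy uniting that clade.
All ingroup taxa share the derived state '1' for stem photosynthetic; it defines the ingroup but does not resolve relationships within it.
Only Lineage F, Lineage K, Lineage M, and Lineage W show the derived state '0' for elongate rostrum, supporting them as a clade.
Only Lineage K, Lineage M, and Lineage W show the derived state '1' for prehensile tail, supporting them as a clade.
Only Lineage K and Lineage W show the derived state '1' for book lungs, supporting them as a clade.
Most parsimonious ingroup topology: ((Lineage G,Lineage J),(((Lineage W,Lineage K),Lineage M),Lineage F)).
Lineage W and Lineage K share a more recent common ancestor with each other than either does with Lineage G, so Lineage G is the least closely related of the three.

Lineage G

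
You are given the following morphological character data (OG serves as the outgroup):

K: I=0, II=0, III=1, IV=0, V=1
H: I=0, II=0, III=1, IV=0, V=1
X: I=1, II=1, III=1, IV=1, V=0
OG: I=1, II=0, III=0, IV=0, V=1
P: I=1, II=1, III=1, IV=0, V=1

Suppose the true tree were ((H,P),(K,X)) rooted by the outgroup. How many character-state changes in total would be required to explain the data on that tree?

Map each character onto ((H,P),(K,X)) (rooted by OG) and count the minimum state changes it requires (Fitch parsimony):
I: 2; II: 2; III: 1; IV: 1; V: 1.
Total tree length = 7.

7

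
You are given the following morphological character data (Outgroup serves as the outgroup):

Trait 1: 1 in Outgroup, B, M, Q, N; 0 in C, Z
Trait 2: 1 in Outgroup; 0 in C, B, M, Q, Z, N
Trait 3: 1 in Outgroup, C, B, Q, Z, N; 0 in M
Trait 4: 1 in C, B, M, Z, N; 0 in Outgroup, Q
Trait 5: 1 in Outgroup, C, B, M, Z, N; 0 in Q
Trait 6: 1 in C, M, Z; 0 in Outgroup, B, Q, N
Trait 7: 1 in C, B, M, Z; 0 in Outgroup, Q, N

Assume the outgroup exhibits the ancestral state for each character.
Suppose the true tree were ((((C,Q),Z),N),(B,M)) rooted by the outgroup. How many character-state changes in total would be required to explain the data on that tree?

13

Map each character onto ((((C,Q),Z),N),(B,M)) (rooted by Outgroup) and count the minimum state changes it requires (Fitch parsimony):
Trait 1: 2; Trait 2: 1; Trait 3: 1; Trait 4: 2; Trait 5: 1; Trait 6: 3; Trait 7: 3.
Total tree length = 13.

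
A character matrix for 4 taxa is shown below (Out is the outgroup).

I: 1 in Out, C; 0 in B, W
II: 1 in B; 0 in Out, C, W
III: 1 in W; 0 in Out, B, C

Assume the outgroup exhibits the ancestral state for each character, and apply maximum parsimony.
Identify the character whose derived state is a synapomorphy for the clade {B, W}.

Character polarity is set by the outgroup: the derived state is whichever differs from the outgroup's state, so for I the derived state is '0', and for the remaining characters it is '1'.
Only B and W show the derived state '0' for I, supporting them as a clade.
II: derived state '1' in B only — an autapomorphy, so it tells us nothing about relationships among taxa.
III: derived state '1' in W only — an autapomorphy, so it tells us nothing about relationships among taxa.
Most parsimonious ingroup topology: ((B,W),C).
The clade {B, W} is supported by I: its derived state '0' occurs in exactly those taxa and in no other taxon (including the outgroup).

I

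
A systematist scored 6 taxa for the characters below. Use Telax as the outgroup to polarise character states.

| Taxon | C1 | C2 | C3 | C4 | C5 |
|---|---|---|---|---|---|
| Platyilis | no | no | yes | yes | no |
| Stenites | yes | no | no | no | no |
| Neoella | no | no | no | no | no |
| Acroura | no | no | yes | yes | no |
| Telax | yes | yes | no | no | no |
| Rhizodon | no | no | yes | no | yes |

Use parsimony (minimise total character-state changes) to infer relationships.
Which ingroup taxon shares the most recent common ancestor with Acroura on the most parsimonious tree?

Character polarity is set by the outgroup: the derived state is whichever differs from the outgroup's state, so for C1, C2 the derived state is 'no', and for the remaining characters it is 'yes'.
Only Acroura, Neoella, Platyilis, and Rhizodon show the derived state 'no' for C1, supporting them as a clade.
All ingroup taxa share the derived state 'no' for C2; it defines the ingroup but does not resolve relationships within it.
Only Acroura, Platyilis, and Rhizodon show the derived state 'yes' for C3, supporting them as a clade.
C4 (derived state 'yes') is shared by Acroura and Platyilis — a synapomorphy uniting that clade.
C5: derived state 'yes' in Rhizodon only — an autapomorphy, so it tells us nothing about relationships among taxa.
Most parsimonious ingroup topology: ((((Acroura,Platyilis),Rhizodon),Neoella),Stenites).
Acroura and Platyilis form a cherry on this tree, so they are sister taxa.

Platyilis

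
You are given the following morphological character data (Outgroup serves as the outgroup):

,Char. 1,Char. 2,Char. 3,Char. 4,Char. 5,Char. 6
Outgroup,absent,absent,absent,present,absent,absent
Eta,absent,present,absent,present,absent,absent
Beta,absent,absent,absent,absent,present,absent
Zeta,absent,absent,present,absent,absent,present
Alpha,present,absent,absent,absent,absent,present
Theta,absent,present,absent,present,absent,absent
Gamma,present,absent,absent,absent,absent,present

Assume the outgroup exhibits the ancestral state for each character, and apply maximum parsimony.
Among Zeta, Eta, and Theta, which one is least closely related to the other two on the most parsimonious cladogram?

Character polarity is set by the outgroup: the derived state is whichever differs from the outgroup's state, so for Char. 4 the derived state is 'absent', and for the remaining characters it is 'present'.
Char. 1 (derived state 'present') is shared by Alpha and Gamma — a synapomorphy uniting that clade.
Char. 2: derived state 'present' in Eta and Theta only — synapomorphy for {Eta, Theta}.
Char. 3 (derived state 'present') is unique to Zeta (autapomorphy; uninformative for grouping).
Char. 4 (derived state 'absent') is shared by Alpha, Beta, Gamma, and Zeta — a synapomorphy uniting that clade.
Char. 5 (derived state 'present') is unique to Beta (autapomorphy; uninformative for grouping).
Only Alpha, Gamma, and Zeta show the derived state 'present' for Char. 6, supporting them as a clade.
Most parsimonious ingroup topology: ((Eta,Theta),(Beta,(Zeta,(Alpha,Gamma)))).
Theta and Eta share a more recent common ancestor with each other than either does with Zeta, so Zeta is the least closely related of the three.

Zeta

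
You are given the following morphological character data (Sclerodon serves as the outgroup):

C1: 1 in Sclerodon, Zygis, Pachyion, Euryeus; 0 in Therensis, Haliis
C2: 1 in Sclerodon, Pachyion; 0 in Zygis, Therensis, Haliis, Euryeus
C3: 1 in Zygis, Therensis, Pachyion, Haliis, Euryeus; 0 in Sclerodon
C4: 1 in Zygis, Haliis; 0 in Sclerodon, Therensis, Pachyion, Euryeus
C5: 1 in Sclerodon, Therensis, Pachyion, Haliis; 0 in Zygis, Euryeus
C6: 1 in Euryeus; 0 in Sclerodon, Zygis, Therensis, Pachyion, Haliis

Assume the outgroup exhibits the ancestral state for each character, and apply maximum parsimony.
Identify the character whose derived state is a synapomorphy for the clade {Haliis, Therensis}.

C1

Character polarity is set by the outgroup: the derived state is whichever differs from the outgroup's state, so for C1, C2, C5 the derived state is '0', and for the remaining characters it is '1'.
C1: derived state '0' in Haliis and Therensis only — synapomorphy for {Haliis, Therensis}.
C2 (derived state '0') is shared by Euryeus, Haliis, Therensis, and Zygis — a synapomorphy uniting that clade.
C3 (derived state '1') is shared by all ingroup taxa — unites the whole ingroup.
C4 (state '1') occurs in Haliis and Zygis but conflicts with the nesting implied by the other characters — most parsimoniously interpreted as homoplasy.
C5: derived state '0' in Euryeus and Zygis only — synapomorphy for {Euryeus, Zygis}.
C6 (derived state '1') is unique to Euryeus (autapomorphy; uninformative for grouping).
Most parsimonious ingroup topology: (((Zygis,Euryeus),(Therensis,Haliis)),Pachyion).
The clade {Haliis, Therensis} is supported by C1: its derived state '0' occurs in exactly those taxa and in no other taxon (including the outgroup).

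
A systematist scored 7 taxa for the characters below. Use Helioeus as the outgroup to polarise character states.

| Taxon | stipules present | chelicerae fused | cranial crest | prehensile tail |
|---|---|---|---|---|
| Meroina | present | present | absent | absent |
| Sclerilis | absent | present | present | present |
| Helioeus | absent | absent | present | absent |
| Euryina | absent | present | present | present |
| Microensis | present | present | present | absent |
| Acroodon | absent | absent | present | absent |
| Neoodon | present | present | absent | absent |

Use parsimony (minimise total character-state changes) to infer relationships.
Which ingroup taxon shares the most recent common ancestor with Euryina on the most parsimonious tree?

Character polarity is set by the outgroup: the derived state is whichever differs from the outgroup's state, so for cranial crest the derived state is 'absent', and for the remaining characters it is 'present'.
Only Meroina, Microensis, and Neoodon show the derived state 'present' for stipules present, supporting them as a clade.
chelicerae fused (derived state 'present') is shared by Euryina, Meroina, Microensis, Neoodon, and Sclerilis — a synapomorphy uniting that clade.
Only Meroina and Neoodon show the derived state 'absent' for cranial crest, supporting them as a clade.
prehensile tail: derived state 'present' in Euryina and Sclerilis only — synapomorphy for {Euryina, Sclerilis}.
Most parsimonious ingroup topology: (((Sclerilis,Euryina),((Meroina,Neoodon),Microensis)),Acroodon).
Euryina and Sclerilis form a cherry on this tree, so they are sister taxa.

Sclerilis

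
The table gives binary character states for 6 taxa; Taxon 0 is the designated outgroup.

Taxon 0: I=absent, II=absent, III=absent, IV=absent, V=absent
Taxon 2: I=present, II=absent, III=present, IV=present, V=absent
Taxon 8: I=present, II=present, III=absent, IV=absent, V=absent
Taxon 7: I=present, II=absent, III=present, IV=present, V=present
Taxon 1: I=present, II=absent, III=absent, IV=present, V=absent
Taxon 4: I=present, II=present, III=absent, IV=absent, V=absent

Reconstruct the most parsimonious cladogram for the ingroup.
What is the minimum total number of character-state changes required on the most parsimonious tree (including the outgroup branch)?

The outgroup has state 'absent' for every character, so 'present' is the derived state throughout.
I (derived state 'present') is shared by all ingroup taxa — unites the whole ingroup.
Only Taxon 4 and Taxon 8 show the derived state 'present' for II, supporting them as a clade.
III (derived state 'present') is shared by Taxon 2 and Taxon 7 — a synapomorphy uniting that clade.
IV (derived state 'present') is shared by Taxon 1, Taxon 2, and Taxon 7 — a synapomorphy uniting that clade.
V: derived state 'present' in Taxon 7 only — an autapomorphy, so it tells us nothing about relationships among taxa.
Most parsimonious ingroup topology: (((Taxon 2,Taxon 7),Taxon 1),(Taxon 8,Taxon 4)).
Changes per character on this tree: I: 1; II: 1; III: 1; IV: 1; V: 1.
Total = 5.

5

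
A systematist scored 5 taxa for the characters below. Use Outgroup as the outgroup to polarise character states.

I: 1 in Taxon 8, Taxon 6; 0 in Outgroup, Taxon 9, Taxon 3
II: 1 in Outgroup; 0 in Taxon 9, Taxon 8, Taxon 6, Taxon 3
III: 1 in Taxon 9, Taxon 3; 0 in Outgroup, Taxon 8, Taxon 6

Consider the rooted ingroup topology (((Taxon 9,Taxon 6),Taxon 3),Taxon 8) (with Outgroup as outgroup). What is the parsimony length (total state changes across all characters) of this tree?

5

Map each character onto (((Taxon 9,Taxon 6),Taxon 3),Taxon 8) (rooted by Outgroup) and count the minimum state changes it requires (Fitch parsimony):
I: 2; II: 1; III: 2.
Total tree length = 5.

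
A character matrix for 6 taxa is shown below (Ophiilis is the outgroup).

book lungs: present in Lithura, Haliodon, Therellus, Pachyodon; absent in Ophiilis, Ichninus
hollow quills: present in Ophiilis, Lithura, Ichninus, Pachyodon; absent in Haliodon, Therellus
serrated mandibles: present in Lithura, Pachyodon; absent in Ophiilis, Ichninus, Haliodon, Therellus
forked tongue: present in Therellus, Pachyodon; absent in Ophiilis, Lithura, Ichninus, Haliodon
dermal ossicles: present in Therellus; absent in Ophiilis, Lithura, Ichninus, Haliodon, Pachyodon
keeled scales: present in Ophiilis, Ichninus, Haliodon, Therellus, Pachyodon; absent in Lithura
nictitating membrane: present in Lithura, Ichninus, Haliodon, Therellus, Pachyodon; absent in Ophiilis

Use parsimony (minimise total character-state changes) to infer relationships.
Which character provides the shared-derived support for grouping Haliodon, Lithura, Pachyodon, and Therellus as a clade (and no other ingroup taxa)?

book lungs

Character polarity is set by the outgroup: the derived state is whichever differs from the outgroup's state, so for hollow quills, keeled scales the derived state is 'absent', and for the remaining characters it is 'present'.
Only Haliodon, Lithura, Pachyodon, and Therellus show the derived state 'present' for book lungs, supporting them as a clade.
hollow quills: derived state 'absent' in Haliodon and Therellus only — synapomorphy for {Haliodon, Therellus}.
Only Lithura and Pachyodon show the derived state 'present' for serrated mandibles, supporting them as a clade.
forked tongue groups Pachyodon and Therellus, which is incompatible with the clades supported by the remaining characters; treating it as convergent (homoplasy) costs fewer steps than any alternative tree.
dermal ossicles (derived state 'present') is unique to Therellus (autapomorphy; uninformative for grouping).
keeled scales (derived state 'absent') is unique to Lithura (autapomorphy; uninformative for grouping).
nictitating membrane (derived state 'present') is shared by all ingroup taxa — unites the whole ingroup.
Most parsimonious ingroup topology: (((Lithura,Pachyodon),(Haliodon,Therellus)),Ichninus).
The clade {Haliodon, Lithura, Pachyodon, Therellus} is supported by book lungs: its derived state 'present' occurs in exactly those taxa and in no other taxon (including the outgroup).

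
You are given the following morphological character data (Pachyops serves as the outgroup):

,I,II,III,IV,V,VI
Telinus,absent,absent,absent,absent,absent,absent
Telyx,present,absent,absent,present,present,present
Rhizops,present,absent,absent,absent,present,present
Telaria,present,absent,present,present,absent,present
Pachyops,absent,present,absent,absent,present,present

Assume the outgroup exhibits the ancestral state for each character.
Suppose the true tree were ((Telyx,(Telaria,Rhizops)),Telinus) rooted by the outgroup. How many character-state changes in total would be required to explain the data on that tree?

8

Map each character onto ((Telyx,(Telaria,Rhizops)),Telinus) (rooted by Pachyops) and count the minimum state changes it requires (Fitch parsimony):
I: 1; II: 1; III: 1; IV: 2; V: 2; VI: 1.
Total tree length = 8.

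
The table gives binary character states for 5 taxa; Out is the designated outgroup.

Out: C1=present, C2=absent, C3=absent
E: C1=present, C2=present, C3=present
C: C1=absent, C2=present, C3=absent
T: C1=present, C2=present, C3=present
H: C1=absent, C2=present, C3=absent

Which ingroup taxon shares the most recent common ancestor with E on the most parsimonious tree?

Character polarity is set by the outgroup: the derived state is whichever differs from the outgroup's state, so for C1 the derived state is 'absent', and for the remaining characters it is 'present'.
Only C and H show the derived state 'absent' for C1, supporting them as a clade.
All ingroup taxa share the derived state 'present' for C2; it defines the ingroup but does not resolve relationships within it.
C3 (derived state 'present') is shared by E and T — a synapomorphy uniting that clade.
Most parsimonious ingroup topology: ((E,T),(C,H)).
E and T form a cherry on this tree, so they are sister taxa.

T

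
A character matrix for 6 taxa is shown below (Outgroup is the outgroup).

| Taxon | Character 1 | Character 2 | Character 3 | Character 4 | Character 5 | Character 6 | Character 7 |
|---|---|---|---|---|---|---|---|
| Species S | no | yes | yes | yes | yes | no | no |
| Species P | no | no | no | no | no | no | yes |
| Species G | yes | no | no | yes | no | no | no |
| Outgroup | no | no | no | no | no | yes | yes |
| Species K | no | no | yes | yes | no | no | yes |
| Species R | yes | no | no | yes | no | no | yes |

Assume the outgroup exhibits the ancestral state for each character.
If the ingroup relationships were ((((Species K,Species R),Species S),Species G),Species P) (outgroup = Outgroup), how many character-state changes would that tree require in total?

Map each character onto ((((Species K,Species R),Species S),Species G),Species P) (rooted by Outgroup) and count the minimum state changes it requires (Fitch parsimony):
Character 1: 2; Character 2: 1; Character 3: 2; Character 4: 1; Character 5: 1; Character 6: 1; Character 7: 2.
Total tree length = 10.

10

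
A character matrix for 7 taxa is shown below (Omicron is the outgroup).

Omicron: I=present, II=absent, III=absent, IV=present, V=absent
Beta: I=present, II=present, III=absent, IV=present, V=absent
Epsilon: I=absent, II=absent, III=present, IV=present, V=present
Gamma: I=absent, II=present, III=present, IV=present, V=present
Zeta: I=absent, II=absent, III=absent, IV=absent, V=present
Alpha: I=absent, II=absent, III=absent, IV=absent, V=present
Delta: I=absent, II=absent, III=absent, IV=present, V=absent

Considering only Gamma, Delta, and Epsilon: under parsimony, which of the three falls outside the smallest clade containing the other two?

Character polarity is set by the outgroup: the derived state is whichever differs from the outgroup's state, so for I, IV the derived state is 'absent', and for the remaining characters it is 'present'.
Only Alpha, Delta, Epsilon, Gamma, and Zeta show the derived state 'absent' for I, supporting them as a clade.
II (state 'present') occurs in Beta and Gamma but conflicts with the nesting implied by the other characters — most parsimoniously interpreted as homoplasy.
III: derived state 'present' in Epsilon and Gamma only — synapomorphy for {Epsilon, Gamma}.
IV: derived state 'absent' in Alpha and Zeta only — synapomorphy for {Alpha, Zeta}.
Only Alpha, Epsilon, Gamma, and Zeta show the derived state 'present' for V, supporting them as a clade.
Most parsimonious ingroup topology: (Beta,(((Epsilon,Gamma),(Zeta,Alpha)),Delta)).
Epsilon and Gamma share a more recent common ancestor with each other than either does with Delta, so Delta is the least closely related of the three.

Delta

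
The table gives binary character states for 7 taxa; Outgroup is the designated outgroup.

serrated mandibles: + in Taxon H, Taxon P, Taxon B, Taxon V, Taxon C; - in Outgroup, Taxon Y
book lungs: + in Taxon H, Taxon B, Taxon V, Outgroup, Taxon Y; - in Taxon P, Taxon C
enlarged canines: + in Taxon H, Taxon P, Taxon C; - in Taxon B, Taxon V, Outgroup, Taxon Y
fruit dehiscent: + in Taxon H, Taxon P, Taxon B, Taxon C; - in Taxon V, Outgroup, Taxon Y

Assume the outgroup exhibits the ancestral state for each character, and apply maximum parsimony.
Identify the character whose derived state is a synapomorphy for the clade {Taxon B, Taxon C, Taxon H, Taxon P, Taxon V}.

Character polarity is set by the outgroup: the derived state is whichever differs from the outgroup's state, so for book lungs the derived state is '-', and for the remaining characters it is '+'.
Only Taxon B, Taxon C, Taxon H, Taxon P, and Taxon V show the derived state '+' for serrated mandibles, supporting them as a clade.
Only Taxon C and Taxon P show the derived state '-' for book lungs, supporting them as a clade.
Only Taxon C, Taxon H, and Taxon P show the derived state '+' for enlarged canines, supporting them as a clade.
fruit dehiscent (derived state '+') is shared by Taxon B, Taxon C, Taxon H, and Taxon P — a synapomorphy uniting that clade.
Most parsimonious ingroup topology: (((((Taxon P,Taxon C),Taxon H),Taxon B),Taxon V),Taxon Y).
The clade {Taxon B, Taxon C, Taxon H, Taxon P, Taxon V} is supported by serrated mandibles: its derived state '+' occurs in exactly those taxa and in no other taxon (including the outgroup).

serrated mandibles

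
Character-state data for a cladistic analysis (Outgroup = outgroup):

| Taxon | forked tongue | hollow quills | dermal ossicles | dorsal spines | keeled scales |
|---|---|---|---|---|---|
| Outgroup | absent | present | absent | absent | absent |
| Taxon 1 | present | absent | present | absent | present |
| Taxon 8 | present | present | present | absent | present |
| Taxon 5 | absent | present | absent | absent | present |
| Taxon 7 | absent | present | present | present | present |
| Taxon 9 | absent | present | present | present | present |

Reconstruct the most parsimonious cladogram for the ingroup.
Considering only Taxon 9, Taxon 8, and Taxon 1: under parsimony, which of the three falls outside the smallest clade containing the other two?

Character polarity is set by the outgroup: the derived state is whichever differs from the outgroup's state, so for hollow quills the derived state is 'absent', and for the remaining characters it is 'present'.
forked tongue: derived state 'present' in Taxon 1 and Taxon 8 only — synapomorphy for {Taxon 1, Taxon 8}.
hollow quills (derived state 'absent') is unique to Taxon 1 (autapomorphy; uninformative for grouping).
Only Taxon 1, Taxon 7, Taxon 8, and Taxon 9 show the derived state 'present' for dermal ossicles, supporting them as a clade.
dorsal spines: derived state 'present' in Taxon 7 and Taxon 9 only — synapomorphy for {Taxon 7, Taxon 9}.
All ingroup taxa share the derived state 'present' for keeled scales; it defines the ingroup but does not resolve relationships within it.
Most parsimonious ingroup topology: (((Taxon 1,Taxon 8),(Taxon 7,Taxon 9)),Taxon 5).
Taxon 8 and Taxon 1 share a more recent common ancestor with each other than either does with Taxon 9, so Taxon 9 is the least closely related of the three.

Taxon 9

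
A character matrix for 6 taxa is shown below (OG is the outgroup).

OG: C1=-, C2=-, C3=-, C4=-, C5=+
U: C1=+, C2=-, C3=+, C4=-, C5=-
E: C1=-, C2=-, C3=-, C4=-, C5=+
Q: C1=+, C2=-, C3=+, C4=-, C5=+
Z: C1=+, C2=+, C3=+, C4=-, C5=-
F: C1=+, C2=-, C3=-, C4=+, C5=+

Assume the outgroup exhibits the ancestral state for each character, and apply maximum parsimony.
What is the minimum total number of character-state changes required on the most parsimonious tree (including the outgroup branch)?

5

Character polarity is set by the outgroup: the derived state is whichever differs from the outgroup's state, so for C5 the derived state is '-', and for the remaining characters it is '+'.
Only F, Q, U, and Z show the derived state '+' for C1, supporting them as a clade.
C2 (derived state '+') is unique to Z (autapomorphy; uninformative for grouping).
Only Q, U, and Z show the derived state '+' for C3, supporting them as a clade.
C4 (derived state '+') is unique to F (autapomorphy; uninformative for grouping).
C5: derived state '-' in U and Z only — synapomorphy for {U, Z}.
Most parsimonious ingroup topology: (((Q,(Z,U)),F),E).
Changes per character on this tree: C1: 1; C2: 1; C3: 1; C4: 1; C5: 1.
Total = 5.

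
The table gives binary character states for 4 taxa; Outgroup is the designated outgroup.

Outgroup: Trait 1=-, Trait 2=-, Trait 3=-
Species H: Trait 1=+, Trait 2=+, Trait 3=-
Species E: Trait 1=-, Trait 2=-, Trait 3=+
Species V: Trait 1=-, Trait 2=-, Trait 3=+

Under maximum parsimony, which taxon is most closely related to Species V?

Species E

The outgroup has state '-' for every character, so '+' is the derived state throughout.
Trait 1: derived state '+' in Species H only — an autapomorphy, so it tells us nothing about relationships among taxa.
Trait 2 (derived state '+') is unique to Species H (autapomorphy; uninformative for grouping).
Trait 3: derived state '+' in Species E and Species V only — synapomorphy for {Species E, Species V}.
Most parsimonious ingroup topology: (Species H,(Species E,Species V)).
Species V and Species E form a cherry on this tree, so they are sister taxa.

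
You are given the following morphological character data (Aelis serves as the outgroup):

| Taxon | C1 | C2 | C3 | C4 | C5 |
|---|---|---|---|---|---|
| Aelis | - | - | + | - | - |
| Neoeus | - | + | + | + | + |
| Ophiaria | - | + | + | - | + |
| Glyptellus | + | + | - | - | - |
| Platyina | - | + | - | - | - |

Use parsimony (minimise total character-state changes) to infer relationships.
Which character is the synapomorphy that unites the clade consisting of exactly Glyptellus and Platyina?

Character polarity is set by the outgroup: the derived state is whichever differs from the outgroup's state, so for C3 the derived state is '-', and for the remaining characters it is '+'.
C1: derived state '+' in Glyptellus only — an autapomorphy, so it tells us nothing about relationships among taxa.
All ingroup taxa share the derived state '+' for C2; it defines the ingroup but does not resolve relationships within it.
Only Glyptellus and Platyina show the derived state '-' for C3, supporting them as a clade.
C4: derived state '+' in Neoeus only — an autapomorphy, so it tells us nothing about relationships among taxa.
C5: derived state '+' in Neoeus and Ophiaria only — synapomorphy for {Neoeus, Ophiaria}.
Most parsimonious ingroup topology: ((Neoeus,Ophiaria),(Glyptellus,Platyina)).
The clade {Glyptellus, Platyina} is supported by C3: its derived state '-' occurs in exactly those taxa and in no other taxon (including the outgroup).

C3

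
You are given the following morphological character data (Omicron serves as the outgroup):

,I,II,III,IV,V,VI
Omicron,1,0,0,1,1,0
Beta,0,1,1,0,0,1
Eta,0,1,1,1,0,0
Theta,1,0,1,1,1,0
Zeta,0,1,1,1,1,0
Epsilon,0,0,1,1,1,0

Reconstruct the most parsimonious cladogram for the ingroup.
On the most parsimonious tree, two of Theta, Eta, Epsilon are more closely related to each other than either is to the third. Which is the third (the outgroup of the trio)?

Theta

Character polarity is set by the outgroup: the derived state is whichever differs from the outgroup's state, so for I, IV, V the derived state is '0', and for the remaining characters it is '1'.
Only Beta, Epsilon, Eta, and Zeta show the derived state '0' for I, supporting them as a clade.
II: derived state '1' in Beta, Eta, and Zeta only — synapomorphy for {Beta, Eta, Zeta}.
All ingroup taxa share the derived state '1' for III; it defines the ingroup but does not resolve relationships within it.
IV (derived state '0') is unique to Beta (autapomorphy; uninformative for grouping).
Only Beta and Eta show the derived state '0' for V, supporting them as a clade.
VI (derived state '1') is unique to Beta (autapomorphy; uninformative for grouping).
Most parsimonious ingroup topology: ((((Beta,Eta),Zeta),Epsilon),Theta).
Epsilon and Eta share a more recent common ancestor with each other than either does with Theta, so Theta is the least closely related of the three.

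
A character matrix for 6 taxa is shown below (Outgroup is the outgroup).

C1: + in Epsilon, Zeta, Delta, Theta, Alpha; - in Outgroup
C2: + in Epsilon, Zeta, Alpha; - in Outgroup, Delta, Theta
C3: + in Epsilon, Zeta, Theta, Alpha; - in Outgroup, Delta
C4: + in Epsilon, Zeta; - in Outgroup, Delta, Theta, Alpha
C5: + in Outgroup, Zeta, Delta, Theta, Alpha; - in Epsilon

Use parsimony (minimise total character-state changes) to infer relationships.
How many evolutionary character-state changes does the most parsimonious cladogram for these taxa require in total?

Character polarity is set by the outgroup: the derived state is whichever differs from the outgroup's state, so for C5 the derived state is '-', and for the remaining characters it is '+'.
C1 (derived state '+') is shared by all ingroup taxa — unites the whole ingroup.
C2: derived state '+' in Alpha, Epsilon, and Zeta only — synapomorphy for {Alpha, Epsilon, Zeta}.
C3: derived state '+' in Alpha, Epsilon, Theta, and Zeta only — synapomorphy for {Alpha, Epsilon, Theta, Zeta}.
C4: derived state '+' in Epsilon and Zeta only — synapomorphy for {Epsilon, Zeta}.
C5: derived state '-' in Epsilon only — an autapomorphy, so it tells us nothing about relationships among taxa.
Most parsimonious ingroup topology: ((((Epsilon,Zeta),Alpha),Theta),Delta).
Changes per character on this tree: C1: 1; C2: 1; C3: 1; C4: 1; C5: 1.
Total = 5.

5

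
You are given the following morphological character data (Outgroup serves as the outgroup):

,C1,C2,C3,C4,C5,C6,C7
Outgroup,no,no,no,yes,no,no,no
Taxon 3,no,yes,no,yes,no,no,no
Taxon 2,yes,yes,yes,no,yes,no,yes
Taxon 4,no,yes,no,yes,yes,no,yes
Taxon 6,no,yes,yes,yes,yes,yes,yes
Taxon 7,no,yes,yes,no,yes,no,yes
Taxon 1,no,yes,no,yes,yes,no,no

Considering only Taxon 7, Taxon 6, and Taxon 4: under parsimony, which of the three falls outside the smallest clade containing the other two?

Character polarity is set by the outgroup: the derived state is whichever differs from the outgroup's state, so for C4 the derived state is 'no', and for the remaining characters it is 'yes'.
C1: derived state 'yes' in Taxon 2 only — an autapomorphy, so it tells us nothing about relationships among taxa.
C2 (derived state 'yes') is shared by all ingroup taxa — unites the whole ingroup.
C3 (derived state 'yes') is shared by Taxon 2, Taxon 6, and Taxon 7 — a synapomorphy uniting that clade.
C4: derived state 'no' in Taxon 2 and Taxon 7 only — synapomorphy for {Taxon 2, Taxon 7}.
Only Taxon 1, Taxon 2, Taxon 4, Taxon 6, and Taxon 7 show the derived state 'yes' for C5, supporting them as a clade.
C6: derived state 'yes' in Taxon 6 only — an autapomorphy, so it tells us nothing about relationships among taxa.
C7 (derived state 'yes') is shared by Taxon 2, Taxon 4, Taxon 6, and Taxon 7 — a synapomorphy uniting that clade.
Most parsimonious ingroup topology: (Taxon 3,((((Taxon 2,Taxon 7),Taxon 6),Taxon 4),Taxon 1)).
Taxon 6 and Taxon 7 share a more recent common ancestor with each other than either does with Taxon 4, so Taxon 4 is the least closely related of the three.

Taxon 4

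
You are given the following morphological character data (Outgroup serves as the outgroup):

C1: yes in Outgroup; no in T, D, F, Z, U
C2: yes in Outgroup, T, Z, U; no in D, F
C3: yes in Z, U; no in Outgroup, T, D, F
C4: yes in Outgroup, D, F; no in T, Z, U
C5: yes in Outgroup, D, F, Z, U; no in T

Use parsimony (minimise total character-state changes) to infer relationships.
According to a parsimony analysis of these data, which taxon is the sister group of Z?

U

Character polarity is set by the outgroup: the derived state is whichever differs from the outgroup's state, so for C1, C2, C4, C5 the derived state is 'no', and for the remaining characters it is 'yes'.
All ingroup taxa share the derived state 'no' for C1; it defines the ingroup but does not resolve relationships within it.
Only D and F show the derived state 'no' for C2, supporting them as a clade.
C3: derived state 'yes' in U and Z only — synapomorphy for {U, Z}.
C4 (derived state 'no') is shared by T, U, and Z — a synapomorphy uniting that clade.
C5: derived state 'no' in T only — an autapomorphy, so it tells us nothing about relationships among taxa.
Most parsimonious ingroup topology: ((T,(Z,U)),(D,F)).
Z and U form a cherry on this tree, so they are sister taxa.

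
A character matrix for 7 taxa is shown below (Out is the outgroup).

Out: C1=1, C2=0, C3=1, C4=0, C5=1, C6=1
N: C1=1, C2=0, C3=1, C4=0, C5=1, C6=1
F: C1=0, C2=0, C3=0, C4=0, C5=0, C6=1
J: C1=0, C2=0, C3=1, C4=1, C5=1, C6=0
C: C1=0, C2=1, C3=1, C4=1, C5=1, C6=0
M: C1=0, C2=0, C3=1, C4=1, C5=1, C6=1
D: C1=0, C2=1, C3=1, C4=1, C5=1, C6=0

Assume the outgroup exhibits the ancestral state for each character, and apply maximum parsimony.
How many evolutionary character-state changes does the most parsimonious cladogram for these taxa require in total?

6

Character polarity is set by the outgroup: the derived state is whichever differs from the outgroup's state, so for C1, C3, C5, C6 the derived state is '0', and for the remaining characters it is '1'.
C1: derived state '0' in C, D, F, J, and M only — synapomorphy for {C, D, F, J, M}.
Only C and D show the derived state '1' for C2, supporting them as a clade.
C3: derived state '0' in F only — an autapomorphy, so it tells us nothing about relationships among taxa.
C4 (derived state '1') is shared by C, D, J, and M — a synapomorphy uniting that clade.
C5: derived state '0' in F only — an autapomorphy, so it tells us nothing about relationships among taxa.
C6: derived state '0' in C, D, and J only — synapomorphy for {C, D, J}.
Most parsimonious ingroup topology: (N,(F,((J,(C,D)),M))).
Changes per character on this tree: C1: 1; C2: 1; C3: 1; C4: 1; C5: 1; C6: 1.
Total = 6.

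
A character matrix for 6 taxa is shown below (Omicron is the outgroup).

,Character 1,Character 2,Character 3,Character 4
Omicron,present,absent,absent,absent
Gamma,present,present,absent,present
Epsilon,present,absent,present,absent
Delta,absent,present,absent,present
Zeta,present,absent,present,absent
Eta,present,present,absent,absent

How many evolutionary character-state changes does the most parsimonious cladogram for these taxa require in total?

Character polarity is set by the outgroup: the derived state is whichever differs from the outgroup's state, so for Character 1 the derived state is 'absent', and for the remaining characters it is 'present'.
Character 1 (derived state 'absent') is unique to Delta (autapomorphy; uninformative for grouping).
Character 2: derived state 'present' in Delta, Eta, and Gamma only — synapomorphy for {Delta, Eta, Gamma}.
Character 3 (derived state 'present') is shared by Epsilon and Zeta — a synapomorphy uniting that clade.
Character 4: derived state 'present' in Delta and Gamma only — synapomorphy for {Delta, Gamma}.
Most parsimonious ingroup topology: (((Gamma,Delta),Eta),(Epsilon,Zeta)).
Changes per character on this tree: Character 1: 1; Character 2: 1; Character 3: 1; Character 4: 1.
Total = 4.

4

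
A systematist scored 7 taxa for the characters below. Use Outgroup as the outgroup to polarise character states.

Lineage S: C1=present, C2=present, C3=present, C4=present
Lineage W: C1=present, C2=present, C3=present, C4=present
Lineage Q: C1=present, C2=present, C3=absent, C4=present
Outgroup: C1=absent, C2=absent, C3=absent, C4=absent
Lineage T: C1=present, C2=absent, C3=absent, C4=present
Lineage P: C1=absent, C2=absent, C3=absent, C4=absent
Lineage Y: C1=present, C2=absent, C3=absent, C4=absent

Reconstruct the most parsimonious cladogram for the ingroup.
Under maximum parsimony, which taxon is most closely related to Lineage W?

The outgroup has state 'absent' for every character, so 'present' is the derived state throughout.
C1: derived state 'present' in Lineage Q, Lineage S, Lineage T, Lineage W, and Lineage Y only — synapomorphy for {Lineage Q, Lineage S, Lineage T, Lineage W, Lineage Y}.
C2: derived state 'present' in Lineage Q, Lineage S, and Lineage W only — synapomorphy for {Lineage Q, Lineage S, Lineage W}.
C3: derived state 'present' in Lineage S and Lineage W only — synapomorphy for {Lineage S, Lineage W}.
C4: derived state 'present' in Lineage Q, Lineage S, Lineage T, and Lineage W only — synapomorphy for {Lineage Q, Lineage S, Lineage T, Lineage W}.
Most parsimonious ingroup topology: (((((Lineage S,Lineage W),Lineage Q),Lineage T),Lineage Y),Lineage P).
Lineage W and Lineage S form a cherry on this tree, so they are sister taxa.

Lineage S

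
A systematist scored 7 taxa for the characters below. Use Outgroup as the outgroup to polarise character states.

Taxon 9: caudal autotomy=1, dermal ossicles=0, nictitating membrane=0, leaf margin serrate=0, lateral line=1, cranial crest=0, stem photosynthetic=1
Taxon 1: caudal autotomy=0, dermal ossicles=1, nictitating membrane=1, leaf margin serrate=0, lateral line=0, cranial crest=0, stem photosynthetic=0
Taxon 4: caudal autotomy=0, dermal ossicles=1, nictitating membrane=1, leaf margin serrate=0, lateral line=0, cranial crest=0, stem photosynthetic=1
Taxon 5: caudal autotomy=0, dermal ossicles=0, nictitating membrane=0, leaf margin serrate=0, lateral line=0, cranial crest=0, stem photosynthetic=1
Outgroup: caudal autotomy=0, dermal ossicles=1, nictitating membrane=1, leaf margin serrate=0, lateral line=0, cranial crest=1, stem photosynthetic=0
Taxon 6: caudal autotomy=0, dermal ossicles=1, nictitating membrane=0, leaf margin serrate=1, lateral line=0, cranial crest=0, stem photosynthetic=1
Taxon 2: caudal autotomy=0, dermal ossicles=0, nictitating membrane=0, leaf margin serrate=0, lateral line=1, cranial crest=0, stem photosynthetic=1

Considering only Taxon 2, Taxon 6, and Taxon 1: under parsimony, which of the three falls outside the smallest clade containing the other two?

Character polarity is set by the outgroup: the derived state is whichever differs from the outgroup's state, so for dermal ossicles, nictitating membrane, cranial crest the derived state is '0', and for the remaining characters it is '1'.
caudal autotomy: derived state '1' in Taxon 9 only — an autapomorphy, so it tells us nothing about relationships among taxa.
dermal ossicles (derived state '0') is shared by Taxon 2, Taxon 5, and Taxon 9 — a synapomorphy uniting that clade.
nictitating membrane: derived state '0' in Taxon 2, Taxon 5, Taxon 6, and Taxon 9 only — synapomorphy for {Taxon 2, Taxon 5, Taxon 6, Taxon 9}.
leaf margin serrate: derived state '1' in Taxon 6 only — an autapomorphy, so it tells us nothing about relationships among taxa.
Only Taxon 2 and Taxon 9 show the derived state '1' for lateral line, supporting them as a clade.
cranial crest (derived state '0') is shared by all ingroup taxa — unites the whole ingroup.
stem photosynthetic (derived state '1') is shared by Taxon 2, Taxon 4, Taxon 5, Taxon 6, and Taxon 9 — a synapomorphy uniting that clade.
Most parsimonious ingroup topology: ((((Taxon 5,(Taxon 9,Taxon 2)),Taxon 6),Taxon 4),Taxon 1).
Taxon 2 and Taxon 6 share a more recent common ancestor with each other than either does with Taxon 1, so Taxon 1 is the least closely related of the three.

Taxon 1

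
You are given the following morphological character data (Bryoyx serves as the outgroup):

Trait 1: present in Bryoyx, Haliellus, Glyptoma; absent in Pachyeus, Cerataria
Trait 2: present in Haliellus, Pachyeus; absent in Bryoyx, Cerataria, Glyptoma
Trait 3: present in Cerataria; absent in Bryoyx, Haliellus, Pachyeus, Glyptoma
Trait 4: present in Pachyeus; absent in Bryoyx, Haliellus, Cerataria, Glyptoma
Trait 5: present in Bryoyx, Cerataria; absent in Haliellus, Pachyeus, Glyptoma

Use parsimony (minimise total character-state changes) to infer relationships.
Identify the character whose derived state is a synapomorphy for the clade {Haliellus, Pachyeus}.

Trait 2

Character polarity is set by the outgroup: the derived state is whichever differs from the outgroup's state, so for Trait 1, Trait 5 the derived state is 'absent', and for the remaining characters it is 'present'.
Trait 1 groups Cerataria and Pachyeus, which is incompatible with the clades supported by the remaining characters; treating it as convergent (homoplasy) costs fewer steps than any alternative tree.
Trait 2 (derived state 'present') is shared by Haliellus and Pachyeus — a synapomorphy uniting that clade.
Trait 3 (derived state 'present') is unique to Cerataria (autapomorphy; uninformative for grouping).
Trait 4: derived state 'present' in Pachyeus only — an autapomorphy, so it tells us nothing about relationships among taxa.
Trait 5 (derived state 'absent') is shared by Glyptoma, Haliellus, and Pachyeus — a synapomorphy uniting that clade.
Most parsimonious ingroup topology: (((Haliellus,Pachyeus),Glyptoma),Cerataria).
The clade {Haliellus, Pachyeus} is supported by Trait 2: its derived state 'present' occurs in exactly those taxa and in no other taxon (including the outgroup).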